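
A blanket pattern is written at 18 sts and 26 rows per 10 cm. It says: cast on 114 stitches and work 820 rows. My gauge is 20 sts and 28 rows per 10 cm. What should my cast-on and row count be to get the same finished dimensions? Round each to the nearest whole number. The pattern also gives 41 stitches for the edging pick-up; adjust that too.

Stitches: 114 × 20/18 = 126.67 → 127.
Rows: 820 × 28/26 = 883.08 → 883.
edging pick-up: 41 × 20/18 = 45.56 → 46.

Cast on 127 stitches; work 883 rows; edging pick-up 46 stitches.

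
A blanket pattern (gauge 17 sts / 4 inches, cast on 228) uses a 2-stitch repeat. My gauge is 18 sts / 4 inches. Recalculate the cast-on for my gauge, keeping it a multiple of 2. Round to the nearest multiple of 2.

CO 242 sts.

228 × 18 / 17 = 241.41.
Nearest multiple of 2: 242.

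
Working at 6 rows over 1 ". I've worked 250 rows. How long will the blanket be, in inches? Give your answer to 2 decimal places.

6 rows / 1 inch = 6 rows per inch.
250 / 6 = 41.667 inches.

41.67 inches.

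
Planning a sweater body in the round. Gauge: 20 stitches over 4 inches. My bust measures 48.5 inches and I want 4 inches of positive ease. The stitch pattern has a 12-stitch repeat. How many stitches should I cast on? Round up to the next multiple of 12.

Finished = 48.5 + 4 = 52.5 inches.
20 / 4 = 5 sts/in.
52.5 × 5 = 262.50 sts.
Next multiple of 12: 264.

CO 264 sts.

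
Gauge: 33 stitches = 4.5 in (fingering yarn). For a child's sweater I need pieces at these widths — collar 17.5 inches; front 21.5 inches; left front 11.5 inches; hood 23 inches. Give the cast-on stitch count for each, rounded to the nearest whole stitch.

Rate = 33/4.5 = 7.333 sts per in.
collar: 17.5 × 7.333 = 128.33 → 128.
front: 21.5 × 7.333 = 157.67 → 158.
left front: 11.5 × 7.333 = 84.33 → 84.
hood: 23 × 7.333 = 168.67 → 169.

collar 128; front 158; left front 84; hood 169.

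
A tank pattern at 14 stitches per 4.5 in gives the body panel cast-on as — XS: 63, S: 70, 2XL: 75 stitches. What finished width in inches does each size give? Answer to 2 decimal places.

14/4.5 = 3.111 sts per in.
XS: 63 / 3.111 = 20.250 → 20.25 in.
S: 70 / 3.111 = 22.500 → 22.50 in.
2XL: 75 / 3.111 = 24.107 → 24.11 in.

XS 20.25 inches; S 22.50 inches; 2XL 24.11 inches.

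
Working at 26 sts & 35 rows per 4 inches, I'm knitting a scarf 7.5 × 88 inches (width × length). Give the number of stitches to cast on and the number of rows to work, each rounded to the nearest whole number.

Cast on 49 stitches and work 770 rows.

Stitch gauge = 26/4 = 6.5 sts/in; 7.5 × 6.5 = 48.75 → 49 sts.
Row gauge = 35/4 = 8.75 rows/in; 88 × 8.75 = 770.00 → 770 rows.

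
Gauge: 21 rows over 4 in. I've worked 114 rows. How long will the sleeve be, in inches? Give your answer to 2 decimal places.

21 rows / 4 inch = 5.25 rows per inch.
114 / 5.25 = 21.714 inches.

21.71 inches.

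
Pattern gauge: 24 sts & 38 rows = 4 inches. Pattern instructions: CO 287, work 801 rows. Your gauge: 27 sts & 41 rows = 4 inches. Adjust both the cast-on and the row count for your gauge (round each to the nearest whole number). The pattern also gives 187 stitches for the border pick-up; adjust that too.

Stitches: 287 × 27/24 = 322.88 → 323.
Rows: 801 × 41/38 = 864.24 → 864.
border pick-up: 187 × 27/24 = 210.38 → 210.

Cast on 323 stitches; work 864 rows; border pick-up 210 stitches.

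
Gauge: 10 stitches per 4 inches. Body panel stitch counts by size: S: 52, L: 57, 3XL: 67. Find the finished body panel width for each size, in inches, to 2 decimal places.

10/4 = 2.5 sts per in.
S: 52 / 2.5 = 20.800 → 20.80 in.
L: 57 / 2.5 = 22.800 → 22.80 in.
3XL: 67 / 2.5 = 26.800 → 26.80 in.

S 20.80 inches; L 22.80 inches; 3XL 26.80 inches.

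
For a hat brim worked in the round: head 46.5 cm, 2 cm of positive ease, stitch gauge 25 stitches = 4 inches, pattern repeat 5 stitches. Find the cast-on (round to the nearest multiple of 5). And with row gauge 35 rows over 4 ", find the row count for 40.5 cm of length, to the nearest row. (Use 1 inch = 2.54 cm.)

Finished = 46.5 + 2 = 48.5 cm.
48.5 cm × 1/2.54 = 19.09 inches.
25/4 = 6.25 sts per in; 19.09 × 6.25 = 119.34 sts.
Nearest multiple of 5 → 120.
40.5 cm = 15.94 inches; × 8.75 = 139.52 → 140 rows.

Cast on 120 stitches; work 140 rows.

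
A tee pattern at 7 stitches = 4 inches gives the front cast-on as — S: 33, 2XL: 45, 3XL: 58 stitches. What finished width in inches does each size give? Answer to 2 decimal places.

7/4 = 1.75 sts per in.
S: 33 / 1.75 = 18.857 → 18.86 in.
2XL: 45 / 1.75 = 25.714 → 25.71 in.
3XL: 58 / 1.75 = 33.143 → 33.14 in.

S 18.86 inches; 2XL 25.71 inches; 3XL 33.14 inches.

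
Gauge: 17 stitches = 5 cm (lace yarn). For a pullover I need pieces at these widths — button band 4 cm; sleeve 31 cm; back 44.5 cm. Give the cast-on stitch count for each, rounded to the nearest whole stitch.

Rate = 17/5 = 3.4 sts per cm.
button band: 4 × 3.4 = 13.60 → 14.
sleeve: 31 × 3.4 = 105.40 → 105.
back: 44.5 × 3.4 = 151.30 → 151.

button band 14; sleeve 105; back 151.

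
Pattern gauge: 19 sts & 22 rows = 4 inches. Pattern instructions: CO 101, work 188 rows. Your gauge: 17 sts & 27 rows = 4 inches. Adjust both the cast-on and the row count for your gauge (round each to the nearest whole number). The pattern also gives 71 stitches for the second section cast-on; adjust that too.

Stitches: 101 × 17/19 = 90.37 → 90.
Rows: 188 × 27/22 = 230.73 → 231.
second section cast-on: 71 × 17/19 = 63.53 → 64.

Cast on 90 stitches; work 231 rows; second section cast-on 64 stitches.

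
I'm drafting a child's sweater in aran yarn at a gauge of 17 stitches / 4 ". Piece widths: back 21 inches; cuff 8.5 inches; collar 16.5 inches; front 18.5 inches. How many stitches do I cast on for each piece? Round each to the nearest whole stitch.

Rate = 17/4 = 4.25 sts per in.
back: 21 × 4.25 = 89.25 → 89.
cuff: 8.5 × 4.25 = 36.12 → 36.
collar: 16.5 × 4.25 = 70.12 → 70.
front: 18.5 × 4.25 = 78.62 → 79.

back 89; cuff 36; collar 70; front 79.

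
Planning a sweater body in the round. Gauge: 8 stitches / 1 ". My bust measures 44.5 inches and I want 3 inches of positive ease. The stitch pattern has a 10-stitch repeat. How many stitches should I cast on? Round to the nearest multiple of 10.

Finished = 44.5 + 3 = 47.5 inches.
8 / 1 = 8 sts/in.
47.5 × 8 = 380.00 sts.
Nearest multiple of 10: 380.

380 stitches.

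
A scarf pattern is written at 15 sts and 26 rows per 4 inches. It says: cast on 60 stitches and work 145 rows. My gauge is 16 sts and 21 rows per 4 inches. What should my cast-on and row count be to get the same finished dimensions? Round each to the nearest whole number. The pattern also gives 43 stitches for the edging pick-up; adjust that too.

Cast on 64 stitches; work 117 rows; edging pick-up 46 stitches.

Stitches: 60 × 16/15 = 64.00 → 64.
Rows: 145 × 21/26 = 117.12 → 117.
edging pick-up: 43 × 16/15 = 45.87 → 46.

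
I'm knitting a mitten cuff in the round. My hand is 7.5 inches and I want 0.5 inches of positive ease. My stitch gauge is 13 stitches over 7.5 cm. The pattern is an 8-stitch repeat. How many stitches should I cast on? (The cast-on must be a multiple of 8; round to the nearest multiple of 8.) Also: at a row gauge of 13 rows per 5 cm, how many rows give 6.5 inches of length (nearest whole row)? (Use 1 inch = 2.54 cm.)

Finished = 7.5 + 0.5 = 8 inches.
8 inches × 2.54 = 20.32 cm.
13/7.5 = 1.733 sts per cm; 20.32 × 1.733 = 35.22 sts.
Nearest multiple of 8 → 32.
6.5 inches = 16.51 cm; × 2.6 = 42.93 → 43 rows.

Cast on 32 stitches; work 43 rows.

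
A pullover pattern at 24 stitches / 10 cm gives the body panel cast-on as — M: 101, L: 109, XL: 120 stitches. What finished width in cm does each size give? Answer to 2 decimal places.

M 42.08 cm; L 45.42 cm; XL 50.00 cm.

24/10 = 2.4 sts per cm.
M: 101 / 2.4 = 42.083 → 42.08 cm.
L: 109 / 2.4 = 45.417 → 45.42 cm.
XL: 120 / 2.4 = 50.000 → 50.00 cm.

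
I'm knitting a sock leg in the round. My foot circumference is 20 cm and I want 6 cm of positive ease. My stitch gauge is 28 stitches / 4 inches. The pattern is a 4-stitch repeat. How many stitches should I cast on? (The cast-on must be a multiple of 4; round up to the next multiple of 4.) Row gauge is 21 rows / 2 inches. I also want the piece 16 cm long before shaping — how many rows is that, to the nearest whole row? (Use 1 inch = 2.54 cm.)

Cast on 72 stitches; work 66 rows.

Finished = 20 + 6 = 26 cm.
26 cm × 1/2.54 = 10.24 inches.
28/4 = 7 sts per in; 10.24 × 7 = 71.65 sts.
Next multiple of 4 → 72.
16 cm = 6.30 inches; × 10.5 = 66.14 → 66 rows.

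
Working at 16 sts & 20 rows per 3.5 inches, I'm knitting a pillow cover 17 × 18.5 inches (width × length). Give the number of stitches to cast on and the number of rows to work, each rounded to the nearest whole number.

Cast on 78 stitches and work 106 rows.

Stitch gauge = 16/3.5 = 4.571 sts/in; 17 × 4.571 = 77.71 → 78 sts.
Row gauge = 20/3.5 = 5.714 rows/in; 18.5 × 5.714 = 105.71 → 106 rows.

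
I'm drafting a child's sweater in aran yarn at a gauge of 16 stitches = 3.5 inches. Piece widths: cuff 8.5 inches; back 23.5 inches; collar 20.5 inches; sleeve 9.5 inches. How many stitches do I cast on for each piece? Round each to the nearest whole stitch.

Rate = 16/3.5 = 4.571 sts per in.
cuff: 8.5 × 4.571 = 38.86 → 39.
back: 23.5 × 4.571 = 107.43 → 107.
collar: 20.5 × 4.571 = 93.71 → 94.
sleeve: 9.5 × 4.571 = 43.43 → 43.

cuff 39; back 107; collar 94; sleeve 43.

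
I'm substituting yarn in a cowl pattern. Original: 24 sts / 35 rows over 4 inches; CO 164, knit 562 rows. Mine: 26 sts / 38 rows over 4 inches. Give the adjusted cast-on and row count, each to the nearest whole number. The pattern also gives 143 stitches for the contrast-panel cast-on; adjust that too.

Stitches: 164 × 26/24 = 177.67 → 178.
Rows: 562 × 38/35 = 610.17 → 610.
contrast-panel cast-on: 143 × 26/24 = 154.92 → 155.

Cast on 178 stitches; work 610 rows; contrast-panel cast-on 155 stitches.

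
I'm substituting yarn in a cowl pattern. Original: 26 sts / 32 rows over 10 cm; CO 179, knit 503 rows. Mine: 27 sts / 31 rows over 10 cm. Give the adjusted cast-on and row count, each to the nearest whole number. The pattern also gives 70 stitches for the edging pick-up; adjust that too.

Stitches: 179 × 27/26 = 185.88 → 186.
Rows: 503 × 31/32 = 487.28 → 487.
edging pick-up: 70 × 27/26 = 72.69 → 73.

Cast on 186 stitches; work 487 rows; edging pick-up 73 stitches.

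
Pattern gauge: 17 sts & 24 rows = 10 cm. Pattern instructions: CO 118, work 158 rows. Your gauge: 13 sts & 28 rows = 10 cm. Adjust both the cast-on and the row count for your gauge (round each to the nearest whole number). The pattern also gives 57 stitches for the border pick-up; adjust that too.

Stitches: 118 × 13/17 = 90.24 → 90.
Rows: 158 × 28/24 = 184.33 → 184.
border pick-up: 57 × 13/17 = 43.59 → 44.

Cast on 90 stitches; work 184 rows; border pick-up 44 stitches.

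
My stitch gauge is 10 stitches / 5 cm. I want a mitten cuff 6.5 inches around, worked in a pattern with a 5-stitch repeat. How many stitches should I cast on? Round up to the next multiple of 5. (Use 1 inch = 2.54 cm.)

6.5 in = 6.5 × 2.54 = 16.51 cm.
10 / 5 = 2 sts/cm.
16.51 × 2 = 33.02 sts.
→ 35.

35 stitches.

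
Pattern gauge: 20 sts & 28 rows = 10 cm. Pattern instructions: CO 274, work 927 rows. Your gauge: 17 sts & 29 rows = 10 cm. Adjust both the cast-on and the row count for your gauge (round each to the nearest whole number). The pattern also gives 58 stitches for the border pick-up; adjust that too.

Stitches: 274 × 17/20 = 232.90 → 233.
Rows: 927 × 29/28 = 960.11 → 960.
border pick-up: 58 × 17/20 = 49.30 → 49.

Cast on 233 stitches; work 960 rows; border pick-up 49 stitches.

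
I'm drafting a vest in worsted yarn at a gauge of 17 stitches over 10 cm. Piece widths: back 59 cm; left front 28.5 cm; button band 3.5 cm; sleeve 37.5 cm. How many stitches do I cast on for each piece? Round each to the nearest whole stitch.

Rate = 17/10 = 1.7 sts per cm.
back: 59 × 1.7 = 100.30 → 100.
left front: 28.5 × 1.7 = 48.45 → 48.
button band: 3.5 × 1.7 = 5.95 → 6.
sleeve: 37.5 × 1.7 = 63.75 → 64.

back 100; left front 48; button band 6; sleeve 64.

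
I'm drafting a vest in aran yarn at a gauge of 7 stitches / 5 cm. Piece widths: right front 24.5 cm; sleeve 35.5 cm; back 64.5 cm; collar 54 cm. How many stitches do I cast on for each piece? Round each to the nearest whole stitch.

right front 34; sleeve 50; back 90; collar 76.

Rate = 7/5 = 1.4 sts per cm.
right front: 24.5 × 1.4 = 34.30 → 34.
sleeve: 35.5 × 1.4 = 49.70 → 50.
back: 64.5 × 1.4 = 90.30 → 90.
collar: 54 × 1.4 = 75.60 → 76.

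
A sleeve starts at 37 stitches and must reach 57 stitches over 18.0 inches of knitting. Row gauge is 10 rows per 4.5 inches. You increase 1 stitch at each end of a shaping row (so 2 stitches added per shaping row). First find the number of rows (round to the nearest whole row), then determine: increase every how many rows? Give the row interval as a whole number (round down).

Rows = 18.0 × 2.222 = 40.0 → 40 rows.
Stitches to add: 20 → 10 shaping rows (at 2 st each).
40 / 10 = 4.00 → every 4 rows.

Increase every 4th row.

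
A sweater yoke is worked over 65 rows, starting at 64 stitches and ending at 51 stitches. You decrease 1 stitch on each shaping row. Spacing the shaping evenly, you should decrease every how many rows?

Decrease every 5th row.

Stitches to remove: |51 − 64| = 13.
Shaping rows needed: 13 / 1 = 13.
65 rows / 13 = every 5 rows.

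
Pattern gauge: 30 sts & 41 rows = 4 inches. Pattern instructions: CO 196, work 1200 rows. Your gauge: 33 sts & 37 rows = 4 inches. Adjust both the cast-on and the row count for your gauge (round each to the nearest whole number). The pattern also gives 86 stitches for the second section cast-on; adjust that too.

Cast on 216 stitches; work 1083 rows; second section cast-on 95 stitches.

Stitches: 196 × 33/30 = 215.60 → 216.
Rows: 1200 × 37/41 = 1082.93 → 1083.
second section cast-on: 86 × 33/30 = 94.60 → 95.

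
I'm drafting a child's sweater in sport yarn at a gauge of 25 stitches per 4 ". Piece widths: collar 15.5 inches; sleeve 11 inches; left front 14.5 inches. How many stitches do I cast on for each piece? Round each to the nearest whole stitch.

Rate = 25/4 = 6.25 sts per in.
collar: 15.5 × 6.25 = 96.88 → 97.
sleeve: 11 × 6.25 = 68.75 → 69.
left front: 14.5 × 6.25 = 90.62 → 91.

collar 97; sleeve 69; left front 91.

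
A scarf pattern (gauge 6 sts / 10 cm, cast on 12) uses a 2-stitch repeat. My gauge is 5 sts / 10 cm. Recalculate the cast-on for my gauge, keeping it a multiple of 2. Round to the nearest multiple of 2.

12 × 5 / 6 = 10.00.
Nearest multiple of 2: 10.

10 stitches.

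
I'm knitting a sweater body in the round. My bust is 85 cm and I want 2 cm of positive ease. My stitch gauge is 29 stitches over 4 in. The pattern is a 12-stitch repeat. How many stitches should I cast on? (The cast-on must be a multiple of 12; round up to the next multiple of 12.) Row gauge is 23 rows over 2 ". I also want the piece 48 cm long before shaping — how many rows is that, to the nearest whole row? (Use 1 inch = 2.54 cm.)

Finished = 85 + 2 = 87 cm.
87 cm × 1/2.54 = 34.25 inches.
29/4 = 7.25 sts per in; 34.25 × 7.25 = 248.33 sts.
Next multiple of 12 → 252.
48 cm = 18.90 inches; × 11.5 = 217.32 → 217 rows.

Cast on 252 stitches; work 217 rows.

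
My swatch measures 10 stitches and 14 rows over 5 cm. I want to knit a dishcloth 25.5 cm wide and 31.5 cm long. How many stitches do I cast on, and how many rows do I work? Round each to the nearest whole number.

Stitch gauge = 10/5 = 2 sts/cm; 25.5 × 2 = 51.00 → 51 sts.
Row gauge = 14/5 = 2.8 rows/cm; 31.5 × 2.8 = 88.20 → 88 rows.

Cast on 51 stitches and work 88 rows.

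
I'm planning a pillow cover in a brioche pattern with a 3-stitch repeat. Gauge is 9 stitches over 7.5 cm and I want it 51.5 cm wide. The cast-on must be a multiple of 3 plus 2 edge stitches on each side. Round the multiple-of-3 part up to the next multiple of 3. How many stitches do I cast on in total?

CO 64 sts.

9 / 7.5 = 1.2 sts per cm.
51.5 × 1.2 = 61.80 sts.
Less 4 edge sts → 57.80 for the repeat.
Next multiple of 3: 60.
Add back 4 edge sts → 64.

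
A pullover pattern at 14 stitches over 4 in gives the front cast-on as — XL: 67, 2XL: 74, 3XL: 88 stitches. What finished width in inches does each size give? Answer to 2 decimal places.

XL 19.14 inches; 2XL 21.14 inches; 3XL 25.14 inches.

14/4 = 3.5 sts per in.
XL: 67 / 3.5 = 19.143 → 19.14 in.
2XL: 74 / 3.5 = 21.143 → 21.14 in.
3XL: 88 / 3.5 = 25.143 → 25.14 in.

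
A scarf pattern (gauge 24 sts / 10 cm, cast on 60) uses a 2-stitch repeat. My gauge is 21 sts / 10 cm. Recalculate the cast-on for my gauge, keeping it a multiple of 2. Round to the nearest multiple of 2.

CO 52 sts.

60 × 21 / 24 = 52.50.
Nearest multiple of 2: 52.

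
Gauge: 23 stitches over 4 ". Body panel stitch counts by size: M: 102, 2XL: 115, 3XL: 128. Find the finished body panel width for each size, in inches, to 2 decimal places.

23/4 = 5.75 sts per in.
M: 102 / 5.75 = 17.739 → 17.74 in.
2XL: 115 / 5.75 = 20.000 → 20.00 in.
3XL: 128 / 5.75 = 22.261 → 22.26 in.

M 17.74 inches; 2XL 20.00 inches; 3XL 22.26 inches.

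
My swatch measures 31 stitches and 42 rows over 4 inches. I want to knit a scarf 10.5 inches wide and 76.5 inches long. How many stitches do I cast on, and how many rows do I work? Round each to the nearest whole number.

Cast on 81 stitches and work 803 rows.

Stitch gauge = 31/4 = 7.75 sts/in; 10.5 × 7.75 = 81.38 → 81 sts.
Row gauge = 42/4 = 10.5 rows/in; 76.5 × 10.5 = 803.25 → 803 rows.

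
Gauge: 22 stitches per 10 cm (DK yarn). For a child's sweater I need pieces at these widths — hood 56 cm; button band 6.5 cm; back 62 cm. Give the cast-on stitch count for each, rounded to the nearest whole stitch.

hood 123; button band 14; back 136.

Rate = 22/10 = 2.2 sts per cm.
hood: 56 × 2.2 = 123.20 → 123.
button band: 6.5 × 2.2 = 14.30 → 14.
back: 62 × 2.2 = 136.40 → 136.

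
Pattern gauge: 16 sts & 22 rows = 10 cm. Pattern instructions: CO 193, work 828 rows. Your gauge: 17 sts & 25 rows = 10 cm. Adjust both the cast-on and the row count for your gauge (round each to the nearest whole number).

Stitches: 193 × 17/16 = 205.06 → 205.
Rows: 828 × 25/22 = 940.91 → 941.

Cast on 205 stitches; work 941 rows.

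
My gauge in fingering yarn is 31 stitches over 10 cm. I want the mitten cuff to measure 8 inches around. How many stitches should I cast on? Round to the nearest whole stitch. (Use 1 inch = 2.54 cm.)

63 stitches.

8 in = 20.32 cm.
31 stitches / 10 cm = 3.1 stitches per cm.
20.32 × 3.1 = 62.99 stitches.
Round to nearest → 63.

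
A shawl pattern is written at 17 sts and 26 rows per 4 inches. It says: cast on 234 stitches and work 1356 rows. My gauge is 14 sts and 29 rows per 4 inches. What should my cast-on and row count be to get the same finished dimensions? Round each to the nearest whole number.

Stitches: 234 × 14/17 = 192.71 → 193.
Rows: 1356 × 29/26 = 1512.46 → 1512.

Cast on 193 stitches; work 1512 rows.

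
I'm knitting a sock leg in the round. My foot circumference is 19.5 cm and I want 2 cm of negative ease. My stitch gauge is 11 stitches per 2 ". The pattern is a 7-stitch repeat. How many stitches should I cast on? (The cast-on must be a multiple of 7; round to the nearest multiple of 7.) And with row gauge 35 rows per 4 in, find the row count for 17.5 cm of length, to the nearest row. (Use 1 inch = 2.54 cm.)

Cast on 35 stitches; work 60 rows.

Finished = 19.5 − 2 = 17.5 cm.
17.5 cm × 1/2.54 = 6.89 inches.
11/2 = 5.5 sts per in; 6.89 × 5.5 = 37.89 sts.
Nearest multiple of 7 → 35.
17.5 cm = 6.89 inches; × 8.75 = 60.29 → 60 rows.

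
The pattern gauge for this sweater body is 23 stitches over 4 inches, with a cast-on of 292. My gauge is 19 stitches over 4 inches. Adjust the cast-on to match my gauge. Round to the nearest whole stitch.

Scale factor = 19 / 23 = 0.826.
292 × 19 / 23 = 241.22 sts.
→ 241 sts.

241 stitches.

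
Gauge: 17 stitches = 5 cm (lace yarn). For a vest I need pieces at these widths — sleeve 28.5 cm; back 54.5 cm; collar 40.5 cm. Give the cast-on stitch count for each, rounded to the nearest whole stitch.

Rate = 17/5 = 3.4 sts per cm.
sleeve: 28.5 × 3.4 = 96.90 → 97.
back: 54.5 × 3.4 = 185.30 → 185.
collar: 40.5 × 3.4 = 137.70 → 138.

sleeve 97; back 185; collar 138.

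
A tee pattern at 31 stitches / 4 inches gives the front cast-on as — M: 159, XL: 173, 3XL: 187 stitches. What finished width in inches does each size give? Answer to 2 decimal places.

M 20.52 inches; XL 22.32 inches; 3XL 24.13 inches.

31/4 = 7.75 sts per in.
M: 159 / 7.75 = 20.516 → 20.52 in.
XL: 173 / 7.75 = 22.323 → 22.32 in.
3XL: 187 / 7.75 = 24.129 → 24.13 in.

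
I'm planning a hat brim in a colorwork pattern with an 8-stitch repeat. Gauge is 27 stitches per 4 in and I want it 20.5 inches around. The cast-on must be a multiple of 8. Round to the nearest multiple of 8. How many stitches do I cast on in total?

CO 136 sts.

27 / 4 = 6.75 sts per inch.
20.5 × 6.75 = 138.38 sts.
Nearest multiple of 8: 136.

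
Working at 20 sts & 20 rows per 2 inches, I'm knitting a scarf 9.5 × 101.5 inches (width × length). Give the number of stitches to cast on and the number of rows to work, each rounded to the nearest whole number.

Stitch gauge = 20/2 = 10 sts/in; 9.5 × 10 = 95.00 → 95 sts.
Row gauge = 20/2 = 10 rows/in; 101.5 × 10 = 1015.00 → 1015 rows.

Cast on 95 stitches and work 1015 rows.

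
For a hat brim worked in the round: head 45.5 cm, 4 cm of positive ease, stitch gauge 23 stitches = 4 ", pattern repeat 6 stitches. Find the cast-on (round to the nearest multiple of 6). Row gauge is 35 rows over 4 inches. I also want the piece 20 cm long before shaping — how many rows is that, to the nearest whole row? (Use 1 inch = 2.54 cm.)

Finished = 45.5 + 4 = 49.5 cm.
49.5 cm × 1/2.54 = 19.49 inches.
23/4 = 5.75 sts per in; 19.49 × 5.75 = 112.06 sts.
Nearest multiple of 6 → 114.
20 cm = 7.87 inches; × 8.75 = 68.90 → 69 rows.

Cast on 114 stitches; work 69 rows.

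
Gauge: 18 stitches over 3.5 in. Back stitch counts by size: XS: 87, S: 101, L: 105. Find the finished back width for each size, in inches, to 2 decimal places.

18/3.5 = 5.143 sts per in.
XS: 87 / 5.143 = 16.917 → 16.92 in.
S: 101 / 5.143 = 19.639 → 19.64 in.
L: 105 / 5.143 = 20.417 → 20.42 in.

XS 16.92 inches; S 19.64 inches; L 20.42 inches.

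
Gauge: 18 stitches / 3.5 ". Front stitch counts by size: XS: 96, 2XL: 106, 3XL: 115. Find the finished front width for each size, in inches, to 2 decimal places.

18/3.5 = 5.143 sts per in.
XS: 96 / 5.143 = 18.667 → 18.67 in.
2XL: 106 / 5.143 = 20.611 → 20.61 in.
3XL: 115 / 5.143 = 22.361 → 22.36 in.

XS 18.67 inches; 2XL 20.61 inches; 3XL 22.36 inches.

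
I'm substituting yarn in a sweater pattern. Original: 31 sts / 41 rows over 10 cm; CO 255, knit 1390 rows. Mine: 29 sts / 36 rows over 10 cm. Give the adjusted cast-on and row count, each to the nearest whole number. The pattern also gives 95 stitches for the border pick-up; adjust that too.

Stitches: 255 × 29/31 = 238.55 → 239.
Rows: 1390 × 36/41 = 1220.49 → 1220.
border pick-up: 95 × 29/31 = 88.87 → 89.

Cast on 239 stitches; work 1220 rows; border pick-up 89 stitches.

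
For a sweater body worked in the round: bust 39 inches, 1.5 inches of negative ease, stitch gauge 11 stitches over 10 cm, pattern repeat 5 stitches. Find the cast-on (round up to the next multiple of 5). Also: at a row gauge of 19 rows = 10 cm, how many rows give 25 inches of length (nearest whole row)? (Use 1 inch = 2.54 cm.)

Finished = 39 − 1.5 = 37.5 inches.
37.5 inches × 2.54 = 95.25 cm.
11/10 = 1.1 sts per cm; 95.25 × 1.1 = 104.78 sts.
Next multiple of 5 → 105.
25 inches = 63.50 cm; × 1.9 = 120.65 → 121 rows.

Cast on 105 stitches; work 121 rows.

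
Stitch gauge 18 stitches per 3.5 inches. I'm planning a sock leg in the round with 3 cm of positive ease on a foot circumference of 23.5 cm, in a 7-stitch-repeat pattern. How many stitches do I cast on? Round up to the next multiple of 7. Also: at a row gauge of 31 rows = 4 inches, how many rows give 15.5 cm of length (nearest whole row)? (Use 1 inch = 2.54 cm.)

Cast on 56 stitches; work 47 rows.

Finished = 23.5 + 3 = 26.5 cm.
26.5 cm × 1/2.54 = 10.43 inches.
18/3.5 = 5.143 sts per in; 10.43 × 5.143 = 53.66 sts.
Next multiple of 7 → 56.
15.5 cm = 6.10 inches; × 7.75 = 47.29 → 47 rows.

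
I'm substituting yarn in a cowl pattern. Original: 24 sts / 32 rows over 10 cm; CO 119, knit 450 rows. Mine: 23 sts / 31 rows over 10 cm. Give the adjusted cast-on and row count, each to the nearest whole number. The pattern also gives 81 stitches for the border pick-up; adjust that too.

Cast on 114 stitches; work 436 rows; border pick-up 78 stitches.

Stitches: 119 × 23/24 = 114.04 → 114.
Rows: 450 × 31/32 = 435.94 → 436.
border pick-up: 81 × 23/24 = 77.62 → 78.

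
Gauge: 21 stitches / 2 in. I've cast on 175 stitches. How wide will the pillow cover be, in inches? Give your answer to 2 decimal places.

21 stitches / 2 inch = 10.5 stitches per inch.
175 / 10.5 = 16.667 inches.

16.67 inches.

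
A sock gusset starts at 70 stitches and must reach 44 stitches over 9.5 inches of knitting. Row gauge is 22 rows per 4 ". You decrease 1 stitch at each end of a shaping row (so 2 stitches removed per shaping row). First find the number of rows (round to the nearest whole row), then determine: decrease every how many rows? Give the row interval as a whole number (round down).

Decrease every 4th row.

Rows = 9.5 × 5.5 = 52.2 → 52 rows.
Stitches to remove: 26 → 13 shaping rows (at 2 st each).
52 / 13 = 4.00 → every 4 rows.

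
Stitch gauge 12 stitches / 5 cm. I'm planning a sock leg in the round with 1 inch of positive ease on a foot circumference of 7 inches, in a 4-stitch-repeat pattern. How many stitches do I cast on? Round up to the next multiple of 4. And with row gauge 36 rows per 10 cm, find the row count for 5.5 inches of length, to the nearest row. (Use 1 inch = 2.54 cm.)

Cast on 52 stitches; work 50 rows.

Finished = 7 + 1 = 8 inches.
8 inches × 2.54 = 20.32 cm.
12/5 = 2.4 sts per cm; 20.32 × 2.4 = 48.77 sts.
Next multiple of 4 → 52.
5.5 inches = 13.97 cm; × 3.6 = 50.29 → 50 rows.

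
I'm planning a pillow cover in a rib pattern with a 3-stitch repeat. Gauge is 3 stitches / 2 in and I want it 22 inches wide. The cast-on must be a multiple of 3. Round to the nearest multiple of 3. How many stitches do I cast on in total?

CO 33 sts.

3 / 2 = 1.5 sts per inch.
22 × 1.5 = 33.00 sts.
Nearest multiple of 3: 33.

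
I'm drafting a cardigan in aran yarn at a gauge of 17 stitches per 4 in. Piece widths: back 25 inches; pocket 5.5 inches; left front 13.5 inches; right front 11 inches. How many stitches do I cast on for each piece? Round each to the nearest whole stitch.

back 106; pocket 23; left front 57; right front 47.

Rate = 17/4 = 4.25 sts per in.
back: 25 × 4.25 = 106.25 → 106.
pocket: 5.5 × 4.25 = 23.38 → 23.
left front: 13.5 × 4.25 = 57.38 → 57.
right front: 11 × 4.25 = 46.75 → 47.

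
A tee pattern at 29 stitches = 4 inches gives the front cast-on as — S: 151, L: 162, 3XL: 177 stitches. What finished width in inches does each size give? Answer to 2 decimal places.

S 20.83 inches; L 22.34 inches; 3XL 24.41 inches.

29/4 = 7.25 sts per in.
S: 151 / 7.25 = 20.828 → 20.83 in.
L: 162 / 7.25 = 22.345 → 22.34 in.
3XL: 177 / 7.25 = 24.414 → 24.41 in.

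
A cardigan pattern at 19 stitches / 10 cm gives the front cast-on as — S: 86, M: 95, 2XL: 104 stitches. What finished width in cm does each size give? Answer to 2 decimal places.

S 45.26 cm; M 50.00 cm; 2XL 54.74 cm.

19/10 = 1.9 sts per cm.
S: 86 / 1.9 = 45.263 → 45.26 cm.
M: 95 / 1.9 = 50.000 → 50.00 cm.
2XL: 104 / 1.9 = 54.737 → 54.74 cm.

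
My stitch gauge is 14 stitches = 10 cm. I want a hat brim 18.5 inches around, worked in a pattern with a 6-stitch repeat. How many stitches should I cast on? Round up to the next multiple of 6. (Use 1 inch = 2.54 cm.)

18.5 in = 18.5 × 2.54 = 46.99 cm.
14 / 10 = 1.4 sts/cm.
46.99 × 1.4 = 65.79 sts.
→ 66.

66 stitches.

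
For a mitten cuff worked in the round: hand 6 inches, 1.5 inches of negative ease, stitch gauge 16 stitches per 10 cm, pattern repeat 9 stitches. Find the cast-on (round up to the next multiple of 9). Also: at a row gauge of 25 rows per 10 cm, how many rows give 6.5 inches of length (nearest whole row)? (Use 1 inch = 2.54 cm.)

Finished = 6 − 1.5 = 4.5 inches.
4.5 inches × 2.54 = 11.43 cm.
16/10 = 1.6 sts per cm; 11.43 × 1.6 = 18.29 sts.
Next multiple of 9 → 27.
6.5 inches = 16.51 cm; × 2.5 = 41.27 → 41 rows.

Cast on 27 stitches; work 41 rows.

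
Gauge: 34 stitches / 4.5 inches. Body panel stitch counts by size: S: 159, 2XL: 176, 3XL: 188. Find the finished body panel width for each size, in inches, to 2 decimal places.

34/4.5 = 7.556 sts per in.
S: 159 / 7.556 = 21.044 → 21.04 in.
2XL: 176 / 7.556 = 23.294 → 23.29 in.
3XL: 188 / 7.556 = 24.882 → 24.88 in.

S 21.04 inches; 2XL 23.29 inches; 3XL 24.88 inches.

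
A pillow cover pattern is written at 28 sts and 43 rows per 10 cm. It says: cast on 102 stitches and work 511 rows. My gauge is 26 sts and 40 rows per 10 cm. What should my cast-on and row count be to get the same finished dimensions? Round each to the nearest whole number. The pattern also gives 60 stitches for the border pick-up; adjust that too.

Cast on 95 stitches; work 475 rows; border pick-up 56 stitches.

Stitches: 102 × 26/28 = 94.71 → 95.
Rows: 511 × 40/43 = 475.35 → 475.
border pick-up: 60 × 26/28 = 55.71 → 56.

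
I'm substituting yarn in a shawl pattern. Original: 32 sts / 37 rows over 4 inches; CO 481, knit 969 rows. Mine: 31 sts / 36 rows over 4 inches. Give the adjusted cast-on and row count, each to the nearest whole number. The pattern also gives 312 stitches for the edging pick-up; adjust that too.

Cast on 466 stitches; work 943 rows; edging pick-up 302 stitches.

Stitches: 481 × 31/32 = 465.97 → 466.
Rows: 969 × 36/37 = 942.81 → 943.
edging pick-up: 312 × 31/32 = 302.25 → 302.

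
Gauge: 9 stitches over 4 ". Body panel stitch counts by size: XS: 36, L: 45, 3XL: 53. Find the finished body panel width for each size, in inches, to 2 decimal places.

9/4 = 2.25 sts per in.
XS: 36 / 2.25 = 16.000 → 16.00 in.
L: 45 / 2.25 = 20.000 → 20.00 in.
3XL: 53 / 2.25 = 23.556 → 23.56 in.

XS 16.00 inches; L 20.00 inches; 3XL 23.56 inches.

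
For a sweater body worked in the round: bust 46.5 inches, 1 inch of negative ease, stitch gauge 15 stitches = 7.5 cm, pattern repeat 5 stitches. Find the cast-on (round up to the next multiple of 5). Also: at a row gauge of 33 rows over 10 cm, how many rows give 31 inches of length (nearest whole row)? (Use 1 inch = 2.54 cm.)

Finished = 46.5 − 1 = 45.5 inches.
45.5 inches × 2.54 = 115.57 cm.
15/7.5 = 2 sts per cm; 115.57 × 2 = 231.14 sts.
Next multiple of 5 → 235.
31 inches = 78.74 cm; × 3.3 = 259.84 → 260 rows.

Cast on 235 stitches; work 260 rows.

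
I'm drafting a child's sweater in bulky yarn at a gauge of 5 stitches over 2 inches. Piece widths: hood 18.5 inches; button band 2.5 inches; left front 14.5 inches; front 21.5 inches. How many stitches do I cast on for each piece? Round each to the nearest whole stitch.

Rate = 5/2 = 2.5 sts per in.
hood: 18.5 × 2.5 = 46.25 → 46.
button band: 2.5 × 2.5 = 6.25 → 6.
left front: 14.5 × 2.5 = 36.25 → 36.
front: 21.5 × 2.5 = 53.75 → 54.

hood 46; button band 6; left front 36; front 54.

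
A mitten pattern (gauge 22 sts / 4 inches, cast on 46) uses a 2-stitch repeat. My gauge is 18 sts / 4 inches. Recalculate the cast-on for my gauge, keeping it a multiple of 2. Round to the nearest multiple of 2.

46 × 18 / 22 = 37.64.
Nearest multiple of 2: 38.

CO 38 sts.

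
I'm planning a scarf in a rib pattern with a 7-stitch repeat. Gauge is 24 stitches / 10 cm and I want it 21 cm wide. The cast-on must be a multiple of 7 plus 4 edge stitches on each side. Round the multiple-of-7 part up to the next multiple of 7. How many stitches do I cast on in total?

24 / 10 = 2.4 sts per cm.
21 × 2.4 = 50.40 sts.
Less 8 edge sts → 42.40 for the repeat.
Next multiple of 7: 49.
Add back 8 edge sts → 57.

57 stitches.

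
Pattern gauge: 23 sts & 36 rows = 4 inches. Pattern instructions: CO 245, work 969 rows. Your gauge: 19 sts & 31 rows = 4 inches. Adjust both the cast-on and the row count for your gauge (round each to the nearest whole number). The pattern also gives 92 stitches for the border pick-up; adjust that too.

Stitches: 245 × 19/23 = 202.39 → 202.
Rows: 969 × 31/36 = 834.42 → 834.
border pick-up: 92 × 19/23 = 76.00 → 76.

Cast on 202 stitches; work 834 rows; border pick-up 76 stitches.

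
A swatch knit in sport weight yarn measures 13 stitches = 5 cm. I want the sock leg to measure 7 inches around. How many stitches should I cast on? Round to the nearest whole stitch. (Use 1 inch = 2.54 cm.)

7 in = 17.78 cm.
13 stitches / 5 cm = 2.6 stitches per cm.
17.78 × 2.6 = 46.23 stitches.
Round to nearest → 46.

46 stitches.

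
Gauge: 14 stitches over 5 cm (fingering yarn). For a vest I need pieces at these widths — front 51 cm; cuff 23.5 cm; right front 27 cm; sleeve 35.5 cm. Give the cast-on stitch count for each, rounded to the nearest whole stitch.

Rate = 14/5 = 2.8 sts per cm.
front: 51 × 2.8 = 142.80 → 143.
cuff: 23.5 × 2.8 = 65.80 → 66.
right front: 27 × 2.8 = 75.60 → 76.
sleeve: 35.5 × 2.8 = 99.40 → 99.

front 143; cuff 66; right front 76; sleeve 99.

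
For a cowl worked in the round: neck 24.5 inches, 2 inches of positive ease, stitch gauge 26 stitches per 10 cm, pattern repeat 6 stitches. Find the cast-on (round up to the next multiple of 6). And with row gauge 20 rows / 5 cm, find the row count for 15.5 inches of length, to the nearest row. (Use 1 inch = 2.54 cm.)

Finished = 24.5 + 2 = 26.5 inches.
26.5 inches × 2.54 = 67.31 cm.
26/10 = 2.6 sts per cm; 67.31 × 2.6 = 175.01 sts.
Next multiple of 6 → 180.
15.5 inches = 39.37 cm; × 4 = 157.48 → 157 rows.

Cast on 180 stitches; work 157 rows.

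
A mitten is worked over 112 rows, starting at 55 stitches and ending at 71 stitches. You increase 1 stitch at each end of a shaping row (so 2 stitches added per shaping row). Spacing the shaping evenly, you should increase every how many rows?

Stitches to add: |71 − 55| = 16.
Shaping rows needed: 16 / 2 = 8.
112 rows / 8 = every 14 rows.

Increase every 14th row.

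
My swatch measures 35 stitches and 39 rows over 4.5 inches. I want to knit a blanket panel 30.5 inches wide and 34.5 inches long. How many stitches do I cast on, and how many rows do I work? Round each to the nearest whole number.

Cast on 237 stitches and work 299 rows.

Stitch gauge = 35/4.5 = 7.778 sts/in; 30.5 × 7.778 = 237.22 → 237 sts.
Row gauge = 39/4.5 = 8.667 rows/in; 34.5 × 8.667 = 299.00 → 299 rows.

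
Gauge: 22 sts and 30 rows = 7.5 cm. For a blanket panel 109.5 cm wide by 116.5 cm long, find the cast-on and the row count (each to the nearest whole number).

Stitch gauge = 22/7.5 = 2.933 sts/cm; 109.5 × 2.933 = 321.20 → 321 sts.
Row gauge = 30/7.5 = 4 rows/cm; 116.5 × 4 = 466.00 → 466 rows.

Cast on 321 stitches and work 466 rows.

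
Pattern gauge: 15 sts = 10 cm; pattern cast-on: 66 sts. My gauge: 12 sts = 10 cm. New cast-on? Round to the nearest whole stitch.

Scale factor = 12 / 15 = 0.800.
66 × 12 / 15 = 52.80 sts.
→ 53 sts.

53 stitches.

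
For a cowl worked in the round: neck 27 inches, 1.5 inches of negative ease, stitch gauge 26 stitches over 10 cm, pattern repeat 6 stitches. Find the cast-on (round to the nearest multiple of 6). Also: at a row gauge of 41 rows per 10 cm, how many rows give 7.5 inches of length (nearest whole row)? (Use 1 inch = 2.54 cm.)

Cast on 168 stitches; work 78 rows.

Finished = 27 − 1.5 = 25.5 inches.
25.5 inches × 2.54 = 64.77 cm.
26/10 = 2.6 sts per cm; 64.77 × 2.6 = 168.40 sts.
Nearest multiple of 6 → 168.
7.5 inches = 19.05 cm; × 4.1 = 78.11 → 78 rows.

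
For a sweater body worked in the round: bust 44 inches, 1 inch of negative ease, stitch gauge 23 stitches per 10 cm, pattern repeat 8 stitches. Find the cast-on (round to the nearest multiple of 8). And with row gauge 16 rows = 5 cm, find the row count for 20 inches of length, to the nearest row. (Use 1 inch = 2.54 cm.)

Finished = 44 − 1 = 43 inches.
43 inches × 2.54 = 109.22 cm.
23/10 = 2.3 sts per cm; 109.22 × 2.3 = 251.21 sts.
Nearest multiple of 8 → 248.
20 inches = 50.80 cm; × 3.2 = 162.56 → 163 rows.

Cast on 248 stitches; work 163 rows.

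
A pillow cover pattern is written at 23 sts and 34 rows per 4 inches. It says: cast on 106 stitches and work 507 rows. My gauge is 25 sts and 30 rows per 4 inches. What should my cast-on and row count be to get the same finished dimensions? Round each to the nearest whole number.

Cast on 115 stitches; work 447 rows.

Stitches: 106 × 25/23 = 115.22 → 115.
Rows: 507 × 30/34 = 447.35 → 447.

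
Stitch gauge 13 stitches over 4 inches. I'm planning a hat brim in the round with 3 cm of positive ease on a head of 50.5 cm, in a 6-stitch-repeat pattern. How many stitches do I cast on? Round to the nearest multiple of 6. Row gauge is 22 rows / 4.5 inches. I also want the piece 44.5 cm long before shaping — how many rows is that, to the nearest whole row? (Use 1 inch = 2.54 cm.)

Finished = 50.5 + 3 = 53.5 cm.
53.5 cm × 1/2.54 = 21.06 inches.
13/4 = 3.25 sts per in; 21.06 × 3.25 = 68.45 sts.
Nearest multiple of 6 → 66.
44.5 cm = 17.52 inches; × 4.889 = 85.65 → 86 rows.

Cast on 66 stitches; work 86 rows.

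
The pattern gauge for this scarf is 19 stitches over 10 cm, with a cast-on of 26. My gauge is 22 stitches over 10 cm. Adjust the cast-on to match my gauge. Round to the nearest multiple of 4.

Scale factor = 22 / 19 = 1.158.
26 × 22 / 19 = 30.11 sts.
→ 32 sts.

Cast on 32 stitches.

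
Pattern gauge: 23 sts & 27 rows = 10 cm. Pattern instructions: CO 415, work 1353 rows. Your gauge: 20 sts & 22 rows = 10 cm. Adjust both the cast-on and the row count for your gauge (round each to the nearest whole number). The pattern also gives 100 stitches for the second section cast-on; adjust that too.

Cast on 361 stitches; work 1102 rows; second section cast-on 87 stitches.

Stitches: 415 × 20/23 = 360.87 → 361.
Rows: 1353 × 22/27 = 1102.44 → 1102.
second section cast-on: 100 × 20/23 = 86.96 → 87.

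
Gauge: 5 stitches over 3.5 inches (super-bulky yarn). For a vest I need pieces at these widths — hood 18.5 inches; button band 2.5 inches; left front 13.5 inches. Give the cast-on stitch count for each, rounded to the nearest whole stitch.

Rate = 5/3.5 = 1.429 sts per in.
hood: 18.5 × 1.429 = 26.43 → 26.
button band: 2.5 × 1.429 = 3.57 → 4.
left front: 13.5 × 1.429 = 19.29 → 19.

hood 26; button band 4; left front 19.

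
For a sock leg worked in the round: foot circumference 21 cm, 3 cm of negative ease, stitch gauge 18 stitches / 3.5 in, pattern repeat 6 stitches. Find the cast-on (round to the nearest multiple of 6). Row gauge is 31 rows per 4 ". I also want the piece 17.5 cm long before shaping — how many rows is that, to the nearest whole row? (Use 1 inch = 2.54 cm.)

Finished = 21 − 3 = 18 cm.
18 cm × 1/2.54 = 7.09 inches.
18/3.5 = 5.143 sts per in; 7.09 × 5.143 = 36.45 sts.
Nearest multiple of 6 → 36.
17.5 cm = 6.89 inches; × 7.75 = 53.40 → 53 rows.

Cast on 36 stitches; work 53 rows.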